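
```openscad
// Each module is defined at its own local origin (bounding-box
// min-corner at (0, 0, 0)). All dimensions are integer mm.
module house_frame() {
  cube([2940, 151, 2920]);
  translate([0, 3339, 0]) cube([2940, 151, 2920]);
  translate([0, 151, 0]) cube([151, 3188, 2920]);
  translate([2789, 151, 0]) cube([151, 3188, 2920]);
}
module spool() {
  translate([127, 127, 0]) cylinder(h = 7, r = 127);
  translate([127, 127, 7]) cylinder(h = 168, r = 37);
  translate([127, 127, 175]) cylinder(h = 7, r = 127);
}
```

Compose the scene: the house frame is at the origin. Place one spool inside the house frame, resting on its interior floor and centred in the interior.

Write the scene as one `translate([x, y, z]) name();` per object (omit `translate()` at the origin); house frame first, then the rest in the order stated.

house_frame();
translate([1343, 1618, 0]) spool();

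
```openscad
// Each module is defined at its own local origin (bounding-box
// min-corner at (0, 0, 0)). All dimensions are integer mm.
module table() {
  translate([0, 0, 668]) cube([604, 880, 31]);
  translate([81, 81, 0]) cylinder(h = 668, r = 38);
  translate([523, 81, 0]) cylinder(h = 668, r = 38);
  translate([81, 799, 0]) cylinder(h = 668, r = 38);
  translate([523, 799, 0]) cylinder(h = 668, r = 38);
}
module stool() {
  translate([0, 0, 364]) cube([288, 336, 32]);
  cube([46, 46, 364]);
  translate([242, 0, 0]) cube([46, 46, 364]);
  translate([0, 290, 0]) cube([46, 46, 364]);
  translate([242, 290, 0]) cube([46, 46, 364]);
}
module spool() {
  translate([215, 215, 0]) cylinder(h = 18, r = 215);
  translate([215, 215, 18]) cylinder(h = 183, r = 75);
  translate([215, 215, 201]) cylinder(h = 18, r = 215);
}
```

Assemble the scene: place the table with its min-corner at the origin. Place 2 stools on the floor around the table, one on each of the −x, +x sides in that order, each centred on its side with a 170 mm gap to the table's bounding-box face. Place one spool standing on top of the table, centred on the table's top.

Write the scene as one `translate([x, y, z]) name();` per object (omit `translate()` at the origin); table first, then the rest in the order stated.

table();
translate([-458, 272, 0]) stool();
translate([774, 272, 0]) stool();
translate([87, 225, 699]) spool();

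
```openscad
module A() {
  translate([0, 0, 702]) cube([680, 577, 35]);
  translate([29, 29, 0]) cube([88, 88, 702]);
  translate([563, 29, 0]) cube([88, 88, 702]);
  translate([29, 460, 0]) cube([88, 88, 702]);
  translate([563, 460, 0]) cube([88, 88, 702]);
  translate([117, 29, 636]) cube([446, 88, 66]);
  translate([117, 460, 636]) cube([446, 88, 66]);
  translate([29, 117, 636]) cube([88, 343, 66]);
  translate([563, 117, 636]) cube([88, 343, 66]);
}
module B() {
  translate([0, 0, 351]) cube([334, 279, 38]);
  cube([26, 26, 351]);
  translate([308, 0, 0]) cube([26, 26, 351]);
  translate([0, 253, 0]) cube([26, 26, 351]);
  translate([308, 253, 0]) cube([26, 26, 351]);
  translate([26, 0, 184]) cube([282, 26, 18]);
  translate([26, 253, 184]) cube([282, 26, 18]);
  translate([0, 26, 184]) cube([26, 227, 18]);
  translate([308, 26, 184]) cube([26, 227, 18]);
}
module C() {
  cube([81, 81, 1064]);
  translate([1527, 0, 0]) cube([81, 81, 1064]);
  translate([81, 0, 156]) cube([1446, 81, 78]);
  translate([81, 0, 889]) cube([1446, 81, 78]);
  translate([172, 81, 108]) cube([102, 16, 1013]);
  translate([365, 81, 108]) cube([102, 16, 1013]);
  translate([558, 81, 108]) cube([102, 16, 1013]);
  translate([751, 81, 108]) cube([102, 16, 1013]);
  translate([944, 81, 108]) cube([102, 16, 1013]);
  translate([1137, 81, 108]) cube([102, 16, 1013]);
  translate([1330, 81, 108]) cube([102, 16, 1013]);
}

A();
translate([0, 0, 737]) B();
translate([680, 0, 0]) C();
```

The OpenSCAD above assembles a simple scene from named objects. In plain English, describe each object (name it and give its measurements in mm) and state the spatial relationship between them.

A is a rectangular dining table. The top is 680×577×35 mm with its upper surface at z = 737 mm. It stands on four 88×88 mm square legs, each inset 29 mm from the nearest pair of top edges, running from the floor to the underside of the top. Four apron rails, 88 mm thick and 66 mm tall, run between adjacent legs with their top edges flush with the underside of the top and their outer faces flush with the legs' outer faces.

B is a four-legged stool. The seat is 334×279 mm, 38 mm thick, top at z = 389 mm. It stands on four square legs, each 26×26 mm in cross-section, from z = 0 to the seat underside, each flush with a corner of the seat. Four stretchers, 26 mm wide and 18 mm tall, connect adjacent legs with their undersides at z = 184 mm, each running between the inner faces of the legs it joins and aligned with the legs' outer faces on the other axis.

C is a fence section. Two 81×81 mm posts, 1064 mm tall, stand on the floor with a clear span of 1446 mm between their inner faces. Two horizontal rails of 81×78 mm section span the gap between the posts with their undersides at z = 156 mm and z = 889 mm, flush with the posts' −y face. 7 pickets, each 102 mm wide, 16 mm thick and 1013 mm tall, are fixed to the +y face of the rails with their bottoms at z = 108 mm, evenly spaced across the span with equal gaps (rounded down to the nearest mm) at the −x end and between each pair — any rounding remainder accumulates at the +x end.

The stool is on top of the table. The fence section is against the table's +x side, with their −y faces flush.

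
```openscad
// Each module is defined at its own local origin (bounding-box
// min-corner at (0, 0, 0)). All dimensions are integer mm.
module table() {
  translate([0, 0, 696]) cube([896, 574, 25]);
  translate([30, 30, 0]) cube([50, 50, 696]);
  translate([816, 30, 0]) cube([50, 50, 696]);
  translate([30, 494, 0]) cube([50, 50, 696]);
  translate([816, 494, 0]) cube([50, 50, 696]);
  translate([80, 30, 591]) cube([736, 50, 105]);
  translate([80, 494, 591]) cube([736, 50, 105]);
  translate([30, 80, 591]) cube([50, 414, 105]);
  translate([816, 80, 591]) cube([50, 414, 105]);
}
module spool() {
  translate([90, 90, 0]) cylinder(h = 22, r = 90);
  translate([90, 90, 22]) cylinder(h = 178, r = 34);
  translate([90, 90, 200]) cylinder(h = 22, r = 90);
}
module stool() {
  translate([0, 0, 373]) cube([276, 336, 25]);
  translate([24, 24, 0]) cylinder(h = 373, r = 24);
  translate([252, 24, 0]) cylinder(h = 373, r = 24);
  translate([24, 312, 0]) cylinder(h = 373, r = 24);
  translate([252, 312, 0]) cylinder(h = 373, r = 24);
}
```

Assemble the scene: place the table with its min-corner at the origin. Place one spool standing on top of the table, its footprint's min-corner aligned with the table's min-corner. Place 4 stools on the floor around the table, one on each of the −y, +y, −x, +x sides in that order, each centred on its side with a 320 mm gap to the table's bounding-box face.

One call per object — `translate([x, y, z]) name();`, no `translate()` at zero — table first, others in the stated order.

table();
translate([0, 0, 721]) spool();
translate([310, -656, 0]) stool();
translate([310, 894, 0]) stool();
translate([-596, 119, 0]) stool();
translate([1216, 119, 0]) stool();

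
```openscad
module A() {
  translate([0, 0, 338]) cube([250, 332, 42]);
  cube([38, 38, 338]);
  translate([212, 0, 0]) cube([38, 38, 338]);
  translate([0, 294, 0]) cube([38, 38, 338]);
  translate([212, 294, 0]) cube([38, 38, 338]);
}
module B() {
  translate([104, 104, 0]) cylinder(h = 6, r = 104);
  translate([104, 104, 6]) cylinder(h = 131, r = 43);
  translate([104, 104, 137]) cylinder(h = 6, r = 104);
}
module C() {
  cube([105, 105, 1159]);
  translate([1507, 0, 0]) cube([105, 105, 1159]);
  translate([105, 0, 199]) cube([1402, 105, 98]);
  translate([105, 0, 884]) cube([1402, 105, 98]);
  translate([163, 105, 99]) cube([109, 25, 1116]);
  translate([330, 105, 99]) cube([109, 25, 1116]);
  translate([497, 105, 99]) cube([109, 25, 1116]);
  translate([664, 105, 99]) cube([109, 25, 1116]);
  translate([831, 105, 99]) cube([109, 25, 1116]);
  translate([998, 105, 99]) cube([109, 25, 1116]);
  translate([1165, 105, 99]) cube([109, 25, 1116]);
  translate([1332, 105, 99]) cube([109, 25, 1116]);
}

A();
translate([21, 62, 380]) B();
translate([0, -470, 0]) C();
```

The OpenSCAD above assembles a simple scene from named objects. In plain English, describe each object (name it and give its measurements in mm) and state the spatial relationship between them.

A is a simple wooden stool: a rectangular seat 250 mm (x) by 332 mm (y), 42 mm thick, top face at z = 380 mm, on four square legs, each 38×38 mm in cross-section. The legs rest on z = 0, each flush with a corner of the seat.

B is a spool: two coaxial disc flanges of radius 104 mm and thickness 6 mm, joined by a core cylinder of radius 43 mm and height 131 mm. The lower flange rests on z = 0 and the three cylinders share a vertical axis.

C is a fence section. Two 105×105 mm posts, 1159 mm tall, stand on the floor with a clear span of 1402 mm between their inner faces. Two horizontal rails of 105×98 mm section span the gap between the posts with their undersides at z = 199 mm and z = 884 mm, flush with the posts' −y face. 8 pickets, each 109 mm wide, 25 mm thick and 1116 mm tall, are fixed to the +y face of the rails with their bottoms at z = 99 mm, evenly spaced across the span with equal gaps (rounded down to the nearest mm) at the −x end and between each pair — any rounding remainder accumulates at the +x end.

The spool is on top of the stool, centred. The fence section is on the floor beside the stool on its −y side.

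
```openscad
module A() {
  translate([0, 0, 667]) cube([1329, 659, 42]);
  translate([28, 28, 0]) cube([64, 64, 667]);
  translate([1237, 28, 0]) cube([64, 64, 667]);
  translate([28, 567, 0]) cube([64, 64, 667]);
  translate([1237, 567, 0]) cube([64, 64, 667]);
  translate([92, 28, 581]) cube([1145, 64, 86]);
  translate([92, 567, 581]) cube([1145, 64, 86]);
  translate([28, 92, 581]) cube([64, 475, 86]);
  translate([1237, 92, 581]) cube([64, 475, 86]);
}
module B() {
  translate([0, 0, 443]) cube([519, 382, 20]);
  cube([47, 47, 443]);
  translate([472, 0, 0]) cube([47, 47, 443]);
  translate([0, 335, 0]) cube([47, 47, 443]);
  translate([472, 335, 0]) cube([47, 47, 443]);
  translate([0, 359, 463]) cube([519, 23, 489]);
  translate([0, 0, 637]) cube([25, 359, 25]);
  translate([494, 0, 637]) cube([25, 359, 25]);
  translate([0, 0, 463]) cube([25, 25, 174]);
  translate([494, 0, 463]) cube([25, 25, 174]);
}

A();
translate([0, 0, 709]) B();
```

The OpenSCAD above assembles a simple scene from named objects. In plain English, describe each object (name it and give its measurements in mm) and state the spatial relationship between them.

A is a rectangular dining table. The top is 1329×659×42 mm with its upper surface at z = 709 mm. It stands on four 64×64 mm square legs, each inset 28 mm from the nearest pair of top edges, running from the floor to the underside of the top. Four apron rails, 64 mm thick and 86 mm tall, run between adjacent legs with their top edges flush with the underside of the top and their outer faces flush with the legs' outer faces.

B is a chair: 519×382 mm seat, 20 mm thick, top at z = 463 mm, on four 47 mm square corner legs flush with the seat edges. A 23 mm thick backrest slab spans the full seat width, extending 489 mm above the seat top, its back face flush with the seat's +y edge. Two armrests of 25×25 mm section run along each side from the seat's front edge to the front of the backrest, top faces 199 mm above the seat top and outer faces flush with the seat's x-edges; a 25×25 mm post under the front of each armrest stands on the seat at the front corner.

The chair is on top of the table.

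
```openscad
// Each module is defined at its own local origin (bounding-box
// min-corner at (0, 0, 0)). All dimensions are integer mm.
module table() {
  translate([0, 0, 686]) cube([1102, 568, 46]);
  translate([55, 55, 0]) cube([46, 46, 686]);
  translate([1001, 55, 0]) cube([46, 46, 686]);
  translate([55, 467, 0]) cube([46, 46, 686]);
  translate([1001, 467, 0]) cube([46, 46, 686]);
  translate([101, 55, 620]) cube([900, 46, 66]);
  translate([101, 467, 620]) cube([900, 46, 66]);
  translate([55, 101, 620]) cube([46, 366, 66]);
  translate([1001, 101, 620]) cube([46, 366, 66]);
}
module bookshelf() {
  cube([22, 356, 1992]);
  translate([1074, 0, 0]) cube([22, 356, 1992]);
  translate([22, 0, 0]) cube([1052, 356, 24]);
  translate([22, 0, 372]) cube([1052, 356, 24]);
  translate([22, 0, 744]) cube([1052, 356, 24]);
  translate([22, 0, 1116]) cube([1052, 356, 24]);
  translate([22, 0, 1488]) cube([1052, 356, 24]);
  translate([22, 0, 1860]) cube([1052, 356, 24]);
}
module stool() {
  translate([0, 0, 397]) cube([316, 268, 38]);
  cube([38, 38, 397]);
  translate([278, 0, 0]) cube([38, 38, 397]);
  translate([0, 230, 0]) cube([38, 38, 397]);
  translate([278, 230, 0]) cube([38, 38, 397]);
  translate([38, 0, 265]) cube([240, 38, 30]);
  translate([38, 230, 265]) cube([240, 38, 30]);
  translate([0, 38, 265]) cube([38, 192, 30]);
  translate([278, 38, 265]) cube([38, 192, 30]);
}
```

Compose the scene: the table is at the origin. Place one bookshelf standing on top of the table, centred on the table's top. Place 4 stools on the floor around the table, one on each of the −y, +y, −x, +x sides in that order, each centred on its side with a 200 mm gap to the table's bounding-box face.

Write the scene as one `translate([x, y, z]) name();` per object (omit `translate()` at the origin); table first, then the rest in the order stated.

table();
translate([3, 106, 732]) bookshelf();
translate([393, -468, 0]) stool();
translate([393, 768, 0]) stool();
translate([-516, 150, 0]) stool();
translate([1302, 150, 0]) stool();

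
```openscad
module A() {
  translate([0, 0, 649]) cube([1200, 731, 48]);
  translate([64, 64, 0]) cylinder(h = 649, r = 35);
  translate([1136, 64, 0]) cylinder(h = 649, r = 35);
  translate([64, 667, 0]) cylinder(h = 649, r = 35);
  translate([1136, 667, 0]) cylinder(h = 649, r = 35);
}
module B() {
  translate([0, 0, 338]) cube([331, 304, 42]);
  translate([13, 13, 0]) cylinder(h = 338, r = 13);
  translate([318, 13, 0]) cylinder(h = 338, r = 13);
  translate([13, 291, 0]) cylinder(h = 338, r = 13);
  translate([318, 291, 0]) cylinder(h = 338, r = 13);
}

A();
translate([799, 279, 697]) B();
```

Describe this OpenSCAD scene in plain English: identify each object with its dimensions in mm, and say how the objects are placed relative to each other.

A is a table: top 1200 mm (x) × 731 mm (y), 48 mm thick, upper face at z = 697 mm, on four round legs of 70 mm diameter, each leg's bounding box inset 29 mm from the nearest pair of top edges, running from z = 0 to the bottom of the top.

B is a four-legged stool. The seat is a 331×304×42 mm slab whose top surface is at z = 380 mm; four round legs, each 26 mm in diameter, run from the floor (z = 0) to the underside of the seat, each leg's axis is inset half a diameter from the nearest pair of seat edges (so the leg's bounding box is flush with the corner).

The stool is on top of the table.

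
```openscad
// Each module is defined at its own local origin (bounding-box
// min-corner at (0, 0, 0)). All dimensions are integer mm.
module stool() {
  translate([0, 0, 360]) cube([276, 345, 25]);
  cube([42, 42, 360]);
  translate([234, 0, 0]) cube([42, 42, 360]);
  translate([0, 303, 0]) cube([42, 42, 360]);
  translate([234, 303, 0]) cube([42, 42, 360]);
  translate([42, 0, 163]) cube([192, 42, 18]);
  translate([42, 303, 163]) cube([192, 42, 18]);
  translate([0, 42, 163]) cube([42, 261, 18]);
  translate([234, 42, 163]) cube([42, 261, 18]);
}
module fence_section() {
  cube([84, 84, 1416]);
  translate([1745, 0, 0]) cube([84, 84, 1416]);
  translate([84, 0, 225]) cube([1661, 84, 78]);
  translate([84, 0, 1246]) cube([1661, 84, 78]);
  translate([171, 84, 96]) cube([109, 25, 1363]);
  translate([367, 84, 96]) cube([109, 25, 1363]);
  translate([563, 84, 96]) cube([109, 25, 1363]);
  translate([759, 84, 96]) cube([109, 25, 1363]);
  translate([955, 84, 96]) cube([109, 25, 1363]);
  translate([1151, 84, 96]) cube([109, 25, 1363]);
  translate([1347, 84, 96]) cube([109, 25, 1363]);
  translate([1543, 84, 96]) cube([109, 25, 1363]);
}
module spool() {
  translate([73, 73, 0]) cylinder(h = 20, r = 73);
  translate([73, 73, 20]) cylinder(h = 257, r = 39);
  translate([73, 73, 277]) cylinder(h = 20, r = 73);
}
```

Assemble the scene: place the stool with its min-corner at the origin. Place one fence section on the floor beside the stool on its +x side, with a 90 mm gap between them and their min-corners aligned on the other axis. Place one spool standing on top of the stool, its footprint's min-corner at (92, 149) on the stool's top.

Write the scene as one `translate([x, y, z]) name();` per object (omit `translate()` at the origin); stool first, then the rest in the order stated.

stool();
translate([366, 0, 0]) fence_section();
translate([92, 149, 385]) spool();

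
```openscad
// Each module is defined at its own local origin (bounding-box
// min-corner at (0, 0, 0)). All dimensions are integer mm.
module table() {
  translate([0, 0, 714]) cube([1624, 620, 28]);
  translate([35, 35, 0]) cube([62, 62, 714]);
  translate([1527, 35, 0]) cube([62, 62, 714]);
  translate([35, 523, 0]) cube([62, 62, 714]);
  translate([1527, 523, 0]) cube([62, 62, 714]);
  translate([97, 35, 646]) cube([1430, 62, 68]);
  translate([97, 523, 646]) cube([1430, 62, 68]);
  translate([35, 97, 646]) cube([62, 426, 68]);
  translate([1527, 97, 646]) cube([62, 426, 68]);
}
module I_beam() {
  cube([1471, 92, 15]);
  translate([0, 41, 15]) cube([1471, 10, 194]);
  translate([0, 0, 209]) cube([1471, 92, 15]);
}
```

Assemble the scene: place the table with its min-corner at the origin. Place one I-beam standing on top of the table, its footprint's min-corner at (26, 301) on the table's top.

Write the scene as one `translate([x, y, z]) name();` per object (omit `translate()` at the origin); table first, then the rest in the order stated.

table();
translate([26, 301, 742]) I_beam();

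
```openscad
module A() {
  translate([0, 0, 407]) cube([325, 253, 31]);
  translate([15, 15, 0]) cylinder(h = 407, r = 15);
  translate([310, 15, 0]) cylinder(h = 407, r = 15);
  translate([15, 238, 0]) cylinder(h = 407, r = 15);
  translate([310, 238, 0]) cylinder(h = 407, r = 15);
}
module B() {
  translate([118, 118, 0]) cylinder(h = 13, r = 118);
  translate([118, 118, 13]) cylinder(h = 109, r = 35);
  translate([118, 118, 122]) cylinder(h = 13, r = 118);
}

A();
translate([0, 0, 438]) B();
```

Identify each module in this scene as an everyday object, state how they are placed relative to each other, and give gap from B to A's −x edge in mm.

A is a stool. B is a spool. The spool is on top of the stool. The gap from the spool to the stool's −x edge is 0 mm.

The spool's min-x is at 0; the stool's min-x is 0; gap = 0 mm.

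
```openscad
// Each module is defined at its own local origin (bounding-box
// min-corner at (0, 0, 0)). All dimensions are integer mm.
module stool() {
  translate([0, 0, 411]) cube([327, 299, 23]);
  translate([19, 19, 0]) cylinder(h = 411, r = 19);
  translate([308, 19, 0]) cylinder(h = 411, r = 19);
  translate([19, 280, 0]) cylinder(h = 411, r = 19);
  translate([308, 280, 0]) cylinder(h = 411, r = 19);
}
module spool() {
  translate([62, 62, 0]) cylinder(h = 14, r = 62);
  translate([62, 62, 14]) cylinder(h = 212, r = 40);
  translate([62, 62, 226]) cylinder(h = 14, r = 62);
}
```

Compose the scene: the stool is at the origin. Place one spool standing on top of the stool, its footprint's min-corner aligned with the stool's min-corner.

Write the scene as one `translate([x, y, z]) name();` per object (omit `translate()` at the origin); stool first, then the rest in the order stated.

stool();
translate([0, 0, 434]) spool();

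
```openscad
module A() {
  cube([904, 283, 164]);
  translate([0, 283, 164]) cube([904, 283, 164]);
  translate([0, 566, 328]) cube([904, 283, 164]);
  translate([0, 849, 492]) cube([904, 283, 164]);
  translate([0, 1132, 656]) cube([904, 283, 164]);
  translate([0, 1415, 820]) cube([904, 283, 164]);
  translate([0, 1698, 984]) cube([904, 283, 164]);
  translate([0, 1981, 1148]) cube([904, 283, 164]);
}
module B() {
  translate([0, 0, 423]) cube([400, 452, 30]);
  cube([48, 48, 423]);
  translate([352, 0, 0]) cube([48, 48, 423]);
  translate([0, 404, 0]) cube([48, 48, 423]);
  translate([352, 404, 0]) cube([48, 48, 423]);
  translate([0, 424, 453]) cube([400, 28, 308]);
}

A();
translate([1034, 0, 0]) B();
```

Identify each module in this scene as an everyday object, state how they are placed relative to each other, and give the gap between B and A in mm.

The chair's nearest face is 130 mm from the staircase's +x face.

A is a staircase. B is a chair. The chair is on the floor beside the staircase on its +x side. The gap between the chair and the staircase is 130 mm.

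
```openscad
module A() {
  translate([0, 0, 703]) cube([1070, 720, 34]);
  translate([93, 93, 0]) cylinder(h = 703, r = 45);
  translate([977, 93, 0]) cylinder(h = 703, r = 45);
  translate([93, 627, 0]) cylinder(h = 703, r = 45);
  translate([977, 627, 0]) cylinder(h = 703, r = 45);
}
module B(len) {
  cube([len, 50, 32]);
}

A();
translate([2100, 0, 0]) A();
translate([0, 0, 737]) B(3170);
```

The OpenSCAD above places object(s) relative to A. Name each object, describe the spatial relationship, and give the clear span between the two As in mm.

A is a table. B is a beam. A beam spans the tops of two tables. The clear span between the two tables is 1030 mm.

Second table starts at x = 2100; first ends at x = 1070; clear span = 2100 − 1070 = 1030 mm.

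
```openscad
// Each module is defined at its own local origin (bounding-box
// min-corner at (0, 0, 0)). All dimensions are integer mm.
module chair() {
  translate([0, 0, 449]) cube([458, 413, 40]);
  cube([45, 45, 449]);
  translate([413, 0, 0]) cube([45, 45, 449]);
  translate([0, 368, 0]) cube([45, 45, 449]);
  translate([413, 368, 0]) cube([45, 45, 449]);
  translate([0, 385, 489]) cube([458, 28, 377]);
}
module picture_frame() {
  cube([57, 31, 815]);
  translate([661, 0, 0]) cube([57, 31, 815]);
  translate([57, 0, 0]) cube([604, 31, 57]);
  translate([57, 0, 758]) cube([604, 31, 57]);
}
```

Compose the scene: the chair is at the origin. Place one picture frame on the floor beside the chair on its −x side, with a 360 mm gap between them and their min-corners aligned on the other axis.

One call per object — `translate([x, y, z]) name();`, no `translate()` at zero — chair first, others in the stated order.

chair();
translate([-1078, 0, 0]) picture_frame();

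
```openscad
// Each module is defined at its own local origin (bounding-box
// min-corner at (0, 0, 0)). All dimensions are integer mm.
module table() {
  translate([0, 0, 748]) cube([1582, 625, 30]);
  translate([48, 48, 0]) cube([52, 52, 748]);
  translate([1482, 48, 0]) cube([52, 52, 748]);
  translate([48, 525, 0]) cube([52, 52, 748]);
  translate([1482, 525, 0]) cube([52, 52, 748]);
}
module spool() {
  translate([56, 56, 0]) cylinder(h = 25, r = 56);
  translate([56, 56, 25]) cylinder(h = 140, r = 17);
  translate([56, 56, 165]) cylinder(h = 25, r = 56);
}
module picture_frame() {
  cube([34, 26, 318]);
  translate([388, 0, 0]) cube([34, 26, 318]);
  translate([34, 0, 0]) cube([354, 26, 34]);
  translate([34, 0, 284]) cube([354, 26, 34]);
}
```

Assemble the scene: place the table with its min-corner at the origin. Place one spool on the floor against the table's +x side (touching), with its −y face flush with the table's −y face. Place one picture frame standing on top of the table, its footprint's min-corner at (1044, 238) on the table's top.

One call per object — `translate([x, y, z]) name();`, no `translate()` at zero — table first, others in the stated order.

table();
translate([1582, 0, 0]) spool();
translate([1044, 238, 778]) picture_frame();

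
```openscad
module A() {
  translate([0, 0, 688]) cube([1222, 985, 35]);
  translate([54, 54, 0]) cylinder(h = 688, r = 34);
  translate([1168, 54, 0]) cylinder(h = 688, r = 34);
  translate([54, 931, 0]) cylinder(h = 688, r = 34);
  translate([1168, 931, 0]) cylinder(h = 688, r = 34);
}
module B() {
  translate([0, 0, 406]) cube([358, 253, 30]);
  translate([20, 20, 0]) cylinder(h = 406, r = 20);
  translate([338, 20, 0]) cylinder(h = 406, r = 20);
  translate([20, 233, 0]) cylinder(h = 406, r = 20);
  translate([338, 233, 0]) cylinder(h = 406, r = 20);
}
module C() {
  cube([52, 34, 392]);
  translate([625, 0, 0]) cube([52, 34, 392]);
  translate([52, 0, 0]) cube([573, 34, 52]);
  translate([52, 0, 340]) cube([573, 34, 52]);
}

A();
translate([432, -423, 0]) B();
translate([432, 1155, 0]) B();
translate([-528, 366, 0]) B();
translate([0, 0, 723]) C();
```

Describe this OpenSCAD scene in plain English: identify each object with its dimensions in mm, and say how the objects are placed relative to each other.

A is a table: top 1222 mm (x) × 985 mm (y), 35 mm thick, upper face at z = 723 mm, on four round legs of 68 mm diameter, each leg's bounding box inset 20 mm from the nearest pair of top edges, running from z = 0 to the bottom of the top.

B is a four-legged stool. The seat is 358×253 mm, 30 mm thick, top at z = 436 mm. It stands on four round legs, each 40 mm in diameter, from z = 0 to the seat underside, each leg's axis is inset half a diameter from the nearest pair of seat edges (so the leg's bounding box is flush with the corner).

C is a rectangular picture frame lying in the x–z plane (depth along y). The opening is 573 mm wide (x) by 288 mm tall (z), surrounded by a border 52 mm wide on all four sides. The frame is 34 mm deep and is made of two full-height vertical stiles with two horizontal rails fitted between them.

Three stools sit around the table at the −y, +y, −x sides. The picture frame is on top of the table.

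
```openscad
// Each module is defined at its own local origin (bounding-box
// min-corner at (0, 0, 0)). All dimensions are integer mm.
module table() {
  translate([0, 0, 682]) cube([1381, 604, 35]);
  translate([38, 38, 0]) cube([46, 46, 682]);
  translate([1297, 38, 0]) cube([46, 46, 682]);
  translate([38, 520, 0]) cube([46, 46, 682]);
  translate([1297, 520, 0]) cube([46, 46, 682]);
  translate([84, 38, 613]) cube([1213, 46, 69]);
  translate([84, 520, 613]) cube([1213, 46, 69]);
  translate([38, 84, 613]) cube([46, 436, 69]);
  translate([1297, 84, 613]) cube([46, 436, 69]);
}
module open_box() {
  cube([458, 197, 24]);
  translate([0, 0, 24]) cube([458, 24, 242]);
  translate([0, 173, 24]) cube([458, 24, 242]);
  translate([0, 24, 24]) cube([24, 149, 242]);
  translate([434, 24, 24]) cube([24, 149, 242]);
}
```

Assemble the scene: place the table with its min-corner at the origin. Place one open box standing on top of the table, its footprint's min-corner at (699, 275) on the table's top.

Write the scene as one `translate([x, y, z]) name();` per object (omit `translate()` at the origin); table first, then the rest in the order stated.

table();
translate([699, 275, 717]) open_box();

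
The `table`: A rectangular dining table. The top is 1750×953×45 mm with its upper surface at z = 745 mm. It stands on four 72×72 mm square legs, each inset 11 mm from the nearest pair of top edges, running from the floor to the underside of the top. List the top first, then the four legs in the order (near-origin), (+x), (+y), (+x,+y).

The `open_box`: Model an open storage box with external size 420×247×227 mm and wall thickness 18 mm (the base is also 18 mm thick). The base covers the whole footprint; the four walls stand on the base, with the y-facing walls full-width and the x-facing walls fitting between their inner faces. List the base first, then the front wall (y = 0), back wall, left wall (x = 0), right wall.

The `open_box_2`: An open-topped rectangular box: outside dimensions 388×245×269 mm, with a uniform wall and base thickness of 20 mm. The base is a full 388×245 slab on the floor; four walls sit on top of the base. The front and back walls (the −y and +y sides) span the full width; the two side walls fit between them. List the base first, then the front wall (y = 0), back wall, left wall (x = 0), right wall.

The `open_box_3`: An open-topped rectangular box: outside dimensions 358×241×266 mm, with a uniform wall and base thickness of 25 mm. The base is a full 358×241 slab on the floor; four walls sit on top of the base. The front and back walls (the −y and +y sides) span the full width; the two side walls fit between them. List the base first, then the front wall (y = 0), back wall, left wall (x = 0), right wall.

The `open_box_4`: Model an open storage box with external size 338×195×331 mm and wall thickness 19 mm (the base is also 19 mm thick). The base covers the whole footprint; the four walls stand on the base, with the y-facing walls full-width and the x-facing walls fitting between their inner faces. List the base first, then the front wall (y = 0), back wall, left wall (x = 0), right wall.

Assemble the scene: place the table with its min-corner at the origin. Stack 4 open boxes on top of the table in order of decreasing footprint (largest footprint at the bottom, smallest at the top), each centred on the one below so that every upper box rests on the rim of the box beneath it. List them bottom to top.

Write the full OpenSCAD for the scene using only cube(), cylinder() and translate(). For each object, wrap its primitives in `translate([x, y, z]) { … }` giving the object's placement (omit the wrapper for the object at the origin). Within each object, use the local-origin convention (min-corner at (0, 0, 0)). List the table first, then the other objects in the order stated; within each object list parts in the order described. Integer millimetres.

translate([0, 0, 700]) cube([1750, 953, 45]);
translate([11, 11, 0]) cube([72, 72, 700]);
translate([1667, 11, 0]) cube([72, 72, 700]);
translate([11, 870, 0]) cube([72, 72, 700]);
translate([1667, 870, 0]) cube([72, 72, 700]);
translate([665, 353, 745]) {
  cube([420, 247, 18]);
  translate([0, 0, 18]) cube([420, 18, 209]);
  translate([0, 229, 18]) cube([420, 18, 209]);
  translate([0, 18, 18]) cube([18, 211, 209]);
  translate([402, 18, 18]) cube([18, 211, 209]);
}
translate([681, 354, 972]) {
  cube([388, 245, 20]);
  translate([0, 0, 20]) cube([388, 20, 249]);
  translate([0, 225, 20]) cube([388, 20, 249]);
  translate([0, 20, 20]) cube([20, 205, 249]);
  translate([368, 20, 20]) cube([20, 205, 249]);
}
translate([696, 356, 1241]) {
  cube([358, 241, 25]);
  translate([0, 0, 25]) cube([358, 25, 241]);
  translate([0, 216, 25]) cube([358, 25, 241]);
  translate([0, 25, 25]) cube([25, 191, 241]);
  translate([333, 25, 25]) cube([25, 191, 241]);
}
translate([706, 379, 1507]) {
  cube([338, 195, 19]);
  translate([0, 0, 19]) cube([338, 19, 312]);
  translate([0, 176, 19]) cube([338, 19, 312]);
  translate([0, 19, 19]) cube([19, 157, 312]);
  translate([319, 19, 19]) cube([19, 157, 312]);
}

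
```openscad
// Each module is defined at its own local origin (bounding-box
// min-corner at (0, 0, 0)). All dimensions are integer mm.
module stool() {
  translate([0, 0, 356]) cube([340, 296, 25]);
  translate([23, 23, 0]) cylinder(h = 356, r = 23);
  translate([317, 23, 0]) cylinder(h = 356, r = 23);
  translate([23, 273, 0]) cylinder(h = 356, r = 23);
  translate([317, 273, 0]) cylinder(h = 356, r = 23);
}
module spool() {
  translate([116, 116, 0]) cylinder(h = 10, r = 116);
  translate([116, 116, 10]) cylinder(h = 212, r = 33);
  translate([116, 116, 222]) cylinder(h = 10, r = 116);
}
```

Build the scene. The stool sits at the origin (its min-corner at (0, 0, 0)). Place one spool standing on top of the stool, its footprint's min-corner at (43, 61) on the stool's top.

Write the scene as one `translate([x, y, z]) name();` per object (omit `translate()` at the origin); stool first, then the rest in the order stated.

stool();
translate([43, 61, 381]) spool();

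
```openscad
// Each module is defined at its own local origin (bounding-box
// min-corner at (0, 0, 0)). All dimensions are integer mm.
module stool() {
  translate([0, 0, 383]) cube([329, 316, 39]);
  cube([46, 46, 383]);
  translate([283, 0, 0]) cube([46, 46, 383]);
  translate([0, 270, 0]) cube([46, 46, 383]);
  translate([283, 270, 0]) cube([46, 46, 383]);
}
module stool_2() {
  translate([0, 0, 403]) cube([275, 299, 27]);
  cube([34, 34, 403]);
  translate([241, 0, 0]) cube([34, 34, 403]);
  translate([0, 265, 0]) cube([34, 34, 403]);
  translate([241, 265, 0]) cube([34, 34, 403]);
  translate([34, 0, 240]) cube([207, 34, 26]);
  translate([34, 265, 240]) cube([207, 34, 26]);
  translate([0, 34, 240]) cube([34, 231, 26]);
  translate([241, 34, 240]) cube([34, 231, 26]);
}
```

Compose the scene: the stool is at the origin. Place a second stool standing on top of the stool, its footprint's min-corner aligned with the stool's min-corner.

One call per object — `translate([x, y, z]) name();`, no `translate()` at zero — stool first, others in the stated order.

stool();
translate([0, 0, 422]) stool_2();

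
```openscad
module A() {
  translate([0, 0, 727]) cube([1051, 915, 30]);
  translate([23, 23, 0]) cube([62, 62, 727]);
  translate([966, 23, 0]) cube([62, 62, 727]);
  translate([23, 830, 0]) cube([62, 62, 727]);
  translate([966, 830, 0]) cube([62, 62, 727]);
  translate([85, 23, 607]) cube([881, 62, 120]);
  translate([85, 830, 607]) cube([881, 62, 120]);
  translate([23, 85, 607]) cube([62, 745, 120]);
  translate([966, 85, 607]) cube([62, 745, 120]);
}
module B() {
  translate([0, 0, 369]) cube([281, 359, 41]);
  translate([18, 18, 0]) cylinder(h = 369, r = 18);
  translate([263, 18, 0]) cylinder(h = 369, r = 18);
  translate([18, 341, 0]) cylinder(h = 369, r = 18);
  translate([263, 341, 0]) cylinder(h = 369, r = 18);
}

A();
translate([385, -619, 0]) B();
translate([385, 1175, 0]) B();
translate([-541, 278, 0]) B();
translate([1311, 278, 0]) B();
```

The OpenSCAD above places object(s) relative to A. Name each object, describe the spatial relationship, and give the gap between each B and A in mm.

A is a table. B is a stool. Four stools sit around the table at the −y, +y, −x, +x sides. The gap between each stool and the table is 260 mm.

Each stool's nearest face is 260 mm from the table's bounding box.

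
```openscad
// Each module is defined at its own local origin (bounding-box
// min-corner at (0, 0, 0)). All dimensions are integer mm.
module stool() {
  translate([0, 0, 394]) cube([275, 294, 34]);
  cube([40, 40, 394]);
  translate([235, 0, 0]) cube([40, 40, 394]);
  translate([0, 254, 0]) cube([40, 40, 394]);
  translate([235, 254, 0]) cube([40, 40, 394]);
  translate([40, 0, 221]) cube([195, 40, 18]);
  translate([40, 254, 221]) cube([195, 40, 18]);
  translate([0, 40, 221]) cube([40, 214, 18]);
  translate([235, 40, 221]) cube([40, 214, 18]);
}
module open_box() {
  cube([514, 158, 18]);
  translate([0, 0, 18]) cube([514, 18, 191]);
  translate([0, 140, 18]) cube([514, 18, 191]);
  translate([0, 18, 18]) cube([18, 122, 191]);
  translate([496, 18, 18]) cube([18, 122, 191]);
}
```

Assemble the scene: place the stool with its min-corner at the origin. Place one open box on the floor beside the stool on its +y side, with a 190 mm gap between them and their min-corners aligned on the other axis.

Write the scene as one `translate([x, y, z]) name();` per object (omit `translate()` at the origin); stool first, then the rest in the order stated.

stool();
translate([0, 484, 0]) open_box();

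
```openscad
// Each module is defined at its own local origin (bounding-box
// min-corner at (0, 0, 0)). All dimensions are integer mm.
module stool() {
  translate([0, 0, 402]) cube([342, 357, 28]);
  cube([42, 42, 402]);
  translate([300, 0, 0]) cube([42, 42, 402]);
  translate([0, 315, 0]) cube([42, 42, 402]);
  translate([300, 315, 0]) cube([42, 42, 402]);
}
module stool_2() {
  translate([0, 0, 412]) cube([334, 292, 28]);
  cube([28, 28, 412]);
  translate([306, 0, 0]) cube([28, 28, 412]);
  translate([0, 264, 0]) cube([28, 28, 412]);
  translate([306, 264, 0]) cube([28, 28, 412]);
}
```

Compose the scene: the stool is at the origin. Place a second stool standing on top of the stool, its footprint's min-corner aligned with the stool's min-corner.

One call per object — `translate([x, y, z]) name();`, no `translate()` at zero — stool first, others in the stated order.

stool();
translate([0, 0, 430]) stool_2();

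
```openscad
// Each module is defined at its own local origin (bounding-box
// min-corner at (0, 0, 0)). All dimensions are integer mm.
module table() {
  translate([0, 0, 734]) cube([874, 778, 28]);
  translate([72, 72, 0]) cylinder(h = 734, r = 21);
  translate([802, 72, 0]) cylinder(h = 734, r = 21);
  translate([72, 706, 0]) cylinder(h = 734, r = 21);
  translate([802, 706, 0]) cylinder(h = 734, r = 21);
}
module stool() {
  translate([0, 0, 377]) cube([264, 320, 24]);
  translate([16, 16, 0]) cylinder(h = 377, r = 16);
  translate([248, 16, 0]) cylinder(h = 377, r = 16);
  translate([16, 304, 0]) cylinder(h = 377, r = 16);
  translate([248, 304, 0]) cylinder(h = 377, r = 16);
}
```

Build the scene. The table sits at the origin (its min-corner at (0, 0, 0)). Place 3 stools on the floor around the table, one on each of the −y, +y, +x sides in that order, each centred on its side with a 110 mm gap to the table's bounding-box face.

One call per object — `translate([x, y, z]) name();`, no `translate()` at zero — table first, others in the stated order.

table();
translate([305, -430, 0]) stool();
translate([305, 888, 0]) stool();
translate([984, 229, 0]) stool();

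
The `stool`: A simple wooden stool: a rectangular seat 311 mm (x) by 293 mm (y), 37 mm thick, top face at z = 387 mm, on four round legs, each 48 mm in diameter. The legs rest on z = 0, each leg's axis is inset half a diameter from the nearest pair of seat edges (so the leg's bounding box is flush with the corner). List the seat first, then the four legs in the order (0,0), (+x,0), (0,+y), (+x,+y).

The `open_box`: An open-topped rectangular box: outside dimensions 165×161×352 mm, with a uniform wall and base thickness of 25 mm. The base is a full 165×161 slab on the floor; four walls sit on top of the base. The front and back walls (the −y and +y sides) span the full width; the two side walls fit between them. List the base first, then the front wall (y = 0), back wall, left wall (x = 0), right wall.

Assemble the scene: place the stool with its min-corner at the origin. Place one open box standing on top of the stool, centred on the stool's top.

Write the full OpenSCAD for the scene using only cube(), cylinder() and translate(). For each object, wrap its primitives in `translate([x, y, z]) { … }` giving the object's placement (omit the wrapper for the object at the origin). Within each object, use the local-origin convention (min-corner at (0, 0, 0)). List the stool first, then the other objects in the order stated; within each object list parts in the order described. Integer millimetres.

translate([0, 0, 350]) cube([311, 293, 37]);
translate([24, 24, 0]) cylinder(h = 350, r = 24);
translate([287, 24, 0]) cylinder(h = 350, r = 24);
translate([24, 269, 0]) cylinder(h = 350, r = 24);
translate([287, 269, 0]) cylinder(h = 350, r = 24);
translate([73, 66, 387]) {
  cube([165, 161, 25]);
  translate([0, 0, 25]) cube([165, 25, 327]);
  translate([0, 136, 25]) cube([165, 25, 327]);
  translate([0, 25, 25]) cube([25, 111, 327]);
  translate([140, 25, 25]) cube([25, 111, 327]);
}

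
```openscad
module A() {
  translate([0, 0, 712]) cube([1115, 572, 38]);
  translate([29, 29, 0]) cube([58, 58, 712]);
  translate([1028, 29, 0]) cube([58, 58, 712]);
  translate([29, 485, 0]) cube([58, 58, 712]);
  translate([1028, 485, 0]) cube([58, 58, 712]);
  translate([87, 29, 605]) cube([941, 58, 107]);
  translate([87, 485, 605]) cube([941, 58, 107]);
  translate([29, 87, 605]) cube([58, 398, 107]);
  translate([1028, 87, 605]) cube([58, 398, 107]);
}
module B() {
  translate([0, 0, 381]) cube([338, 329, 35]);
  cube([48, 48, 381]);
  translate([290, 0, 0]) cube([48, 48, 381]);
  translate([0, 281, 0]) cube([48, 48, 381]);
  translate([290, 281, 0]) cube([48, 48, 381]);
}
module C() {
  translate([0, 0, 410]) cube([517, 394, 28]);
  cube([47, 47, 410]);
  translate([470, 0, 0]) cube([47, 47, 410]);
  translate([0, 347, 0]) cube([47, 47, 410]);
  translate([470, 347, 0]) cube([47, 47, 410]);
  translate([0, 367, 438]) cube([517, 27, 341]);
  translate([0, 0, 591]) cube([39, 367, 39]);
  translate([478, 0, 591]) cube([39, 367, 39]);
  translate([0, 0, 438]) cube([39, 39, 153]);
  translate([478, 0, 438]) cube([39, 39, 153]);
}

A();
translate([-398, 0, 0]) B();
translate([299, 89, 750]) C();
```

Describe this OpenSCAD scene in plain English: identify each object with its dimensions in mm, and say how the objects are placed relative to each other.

A is a table with a 1115×572 mm rectangular top, 38 mm thick, top surface at z = 750 mm, supported by four 58×58 mm square legs, each inset 29 mm from the nearest pair of top edges, running from the floor. Four apron rails, 58 mm thick and 107 mm tall, run between adjacent legs with their top edges flush with the underside of the top and their outer faces flush with the legs' outer faces.

B is a four-legged stool. The seat is a 338×329×35 mm slab whose top surface is at z = 416 mm; four square legs, each 48×48 mm in cross-section, run from the floor (z = 0) to the underside of the seat, each flush with a corner of the seat.

C is a chair: 517×394 mm seat, 28 mm thick, top at z = 438 mm, on four 47 mm square corner legs flush with the seat edges. A 27 mm thick backrest slab spans the full seat width, extending 341 mm above the seat top, its back face flush with the seat's +y edge. Two armrests of 39×39 mm section run along each side from the seat's front edge to the front of the backrest, top faces 192 mm above the seat top and outer faces flush with the seat's x-edges; a 39×39 mm post under the front of each armrest stands on the seat at the front corner.

The stool is on the floor beside the table on its −x side. The chair is on top of the table, centred.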